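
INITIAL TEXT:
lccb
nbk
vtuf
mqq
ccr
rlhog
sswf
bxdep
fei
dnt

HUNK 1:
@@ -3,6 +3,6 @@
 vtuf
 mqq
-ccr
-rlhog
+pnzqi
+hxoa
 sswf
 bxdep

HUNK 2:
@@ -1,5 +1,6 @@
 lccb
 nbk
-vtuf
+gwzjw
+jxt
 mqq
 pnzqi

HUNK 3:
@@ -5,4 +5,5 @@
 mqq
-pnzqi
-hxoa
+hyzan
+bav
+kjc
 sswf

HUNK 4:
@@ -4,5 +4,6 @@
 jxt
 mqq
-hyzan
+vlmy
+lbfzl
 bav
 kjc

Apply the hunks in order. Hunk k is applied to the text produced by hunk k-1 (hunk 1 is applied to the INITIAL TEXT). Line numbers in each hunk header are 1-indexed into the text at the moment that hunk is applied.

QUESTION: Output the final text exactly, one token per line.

Answer: lccb
nbk
gwzjw
jxt
mqq
vlmy
lbfzl
bav
kjc
sswf
bxdep
fei
dnt

Derivation:
Hunk 1: at line 3 remove [ccr,rlhog] add [pnzqi,hxoa] -> 10 lines: lccb nbk vtuf mqq pnzqi hxoa sswf bxdep fei dnt
Hunk 2: at line 1 remove [vtuf] add [gwzjw,jxt] -> 11 lines: lccb nbk gwzjw jxt mqq pnzqi hxoa sswf bxdep fei dnt
Hunk 3: at line 5 remove [pnzqi,hxoa] add [hyzan,bav,kjc] -> 12 lines: lccb nbk gwzjw jxt mqq hyzan bav kjc sswf bxdep fei dnt
Hunk 4: at line 4 remove [hyzan] add [vlmy,lbfzl] -> 13 lines: lccb nbk gwzjw jxt mqq vlmy lbfzl bav kjc sswf bxdep fei dnt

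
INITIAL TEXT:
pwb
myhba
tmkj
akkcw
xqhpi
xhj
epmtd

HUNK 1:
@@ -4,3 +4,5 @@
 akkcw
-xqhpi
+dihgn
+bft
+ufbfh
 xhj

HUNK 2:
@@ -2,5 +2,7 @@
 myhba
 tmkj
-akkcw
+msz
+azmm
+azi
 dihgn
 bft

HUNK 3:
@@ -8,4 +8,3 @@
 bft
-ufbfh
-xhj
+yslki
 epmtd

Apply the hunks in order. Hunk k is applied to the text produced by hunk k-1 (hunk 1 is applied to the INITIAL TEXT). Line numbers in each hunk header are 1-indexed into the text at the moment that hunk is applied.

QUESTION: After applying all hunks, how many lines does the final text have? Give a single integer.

Hunk 1: at line 4 remove [xqhpi] add [dihgn,bft,ufbfh] -> 9 lines: pwb myhba tmkj akkcw dihgn bft ufbfh xhj epmtd
Hunk 2: at line 2 remove [akkcw] add [msz,azmm,azi] -> 11 lines: pwb myhba tmkj msz azmm azi dihgn bft ufbfh xhj epmtd
Hunk 3: at line 8 remove [ufbfh,xhj] add [yslki] -> 10 lines: pwb myhba tmkj msz azmm azi dihgn bft yslki epmtd
Final line count: 10

Answer: 10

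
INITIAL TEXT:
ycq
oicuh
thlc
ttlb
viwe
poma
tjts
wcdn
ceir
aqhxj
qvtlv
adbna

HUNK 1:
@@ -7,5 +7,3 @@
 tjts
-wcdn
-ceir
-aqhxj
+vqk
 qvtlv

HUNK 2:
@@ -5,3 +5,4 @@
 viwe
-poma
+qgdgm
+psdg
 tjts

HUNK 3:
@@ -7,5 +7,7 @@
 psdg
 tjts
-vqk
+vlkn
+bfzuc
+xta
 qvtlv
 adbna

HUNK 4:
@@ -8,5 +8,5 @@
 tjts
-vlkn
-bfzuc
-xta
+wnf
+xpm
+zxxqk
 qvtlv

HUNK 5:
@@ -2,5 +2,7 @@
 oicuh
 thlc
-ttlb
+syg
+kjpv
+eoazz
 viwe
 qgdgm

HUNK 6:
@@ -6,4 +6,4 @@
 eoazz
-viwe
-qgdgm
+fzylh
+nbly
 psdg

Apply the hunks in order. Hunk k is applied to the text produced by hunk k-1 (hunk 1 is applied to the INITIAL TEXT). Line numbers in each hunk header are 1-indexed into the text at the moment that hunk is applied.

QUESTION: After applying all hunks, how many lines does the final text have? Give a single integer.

Hunk 1: at line 7 remove [wcdn,ceir,aqhxj] add [vqk] -> 10 lines: ycq oicuh thlc ttlb viwe poma tjts vqk qvtlv adbna
Hunk 2: at line 5 remove [poma] add [qgdgm,psdg] -> 11 lines: ycq oicuh thlc ttlb viwe qgdgm psdg tjts vqk qvtlv adbna
Hunk 3: at line 7 remove [vqk] add [vlkn,bfzuc,xta] -> 13 lines: ycq oicuh thlc ttlb viwe qgdgm psdg tjts vlkn bfzuc xta qvtlv adbna
Hunk 4: at line 8 remove [vlkn,bfzuc,xta] add [wnf,xpm,zxxqk] -> 13 lines: ycq oicuh thlc ttlb viwe qgdgm psdg tjts wnf xpm zxxqk qvtlv adbna
Hunk 5: at line 2 remove [ttlb] add [syg,kjpv,eoazz] -> 15 lines: ycq oicuh thlc syg kjpv eoazz viwe qgdgm psdg tjts wnf xpm zxxqk qvtlv adbna
Hunk 6: at line 6 remove [viwe,qgdgm] add [fzylh,nbly] -> 15 lines: ycq oicuh thlc syg kjpv eoazz fzylh nbly psdg tjts wnf xpm zxxqk qvtlv adbna
Final line count: 15

Answer: 15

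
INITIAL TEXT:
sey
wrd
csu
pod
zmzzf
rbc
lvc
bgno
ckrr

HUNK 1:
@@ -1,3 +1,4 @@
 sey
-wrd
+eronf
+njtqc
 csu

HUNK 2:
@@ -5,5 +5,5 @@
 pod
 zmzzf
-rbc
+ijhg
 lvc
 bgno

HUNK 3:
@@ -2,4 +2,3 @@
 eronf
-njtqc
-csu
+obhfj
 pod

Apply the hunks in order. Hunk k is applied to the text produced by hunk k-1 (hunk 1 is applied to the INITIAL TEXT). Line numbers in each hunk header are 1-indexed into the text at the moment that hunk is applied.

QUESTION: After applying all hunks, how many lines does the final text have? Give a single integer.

Hunk 1: at line 1 remove [wrd] add [eronf,njtqc] -> 10 lines: sey eronf njtqc csu pod zmzzf rbc lvc bgno ckrr
Hunk 2: at line 5 remove [rbc] add [ijhg] -> 10 lines: sey eronf njtqc csu pod zmzzf ijhg lvc bgno ckrr
Hunk 3: at line 2 remove [njtqc,csu] add [obhfj] -> 9 lines: sey eronf obhfj pod zmzzf ijhg lvc bgno ckrr
Final line count: 9

Answer: 9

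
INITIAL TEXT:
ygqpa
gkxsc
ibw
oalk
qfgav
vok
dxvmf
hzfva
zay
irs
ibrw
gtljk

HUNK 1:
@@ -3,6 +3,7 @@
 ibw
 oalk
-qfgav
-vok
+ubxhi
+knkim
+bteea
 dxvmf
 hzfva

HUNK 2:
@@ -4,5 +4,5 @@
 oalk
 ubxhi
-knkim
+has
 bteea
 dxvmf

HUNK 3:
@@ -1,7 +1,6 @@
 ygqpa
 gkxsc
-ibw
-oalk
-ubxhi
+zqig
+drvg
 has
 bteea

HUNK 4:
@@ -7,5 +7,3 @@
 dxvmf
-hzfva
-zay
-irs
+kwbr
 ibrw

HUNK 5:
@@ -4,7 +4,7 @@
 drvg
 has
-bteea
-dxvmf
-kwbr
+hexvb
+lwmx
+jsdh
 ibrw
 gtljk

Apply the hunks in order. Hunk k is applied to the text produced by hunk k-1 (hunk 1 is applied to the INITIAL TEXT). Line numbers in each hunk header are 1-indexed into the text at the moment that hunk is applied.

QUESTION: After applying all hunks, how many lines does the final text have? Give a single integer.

Answer: 10

Derivation:
Hunk 1: at line 3 remove [qfgav,vok] add [ubxhi,knkim,bteea] -> 13 lines: ygqpa gkxsc ibw oalk ubxhi knkim bteea dxvmf hzfva zay irs ibrw gtljk
Hunk 2: at line 4 remove [knkim] add [has] -> 13 lines: ygqpa gkxsc ibw oalk ubxhi has bteea dxvmf hzfva zay irs ibrw gtljk
Hunk 3: at line 1 remove [ibw,oalk,ubxhi] add [zqig,drvg] -> 12 lines: ygqpa gkxsc zqig drvg has bteea dxvmf hzfva zay irs ibrw gtljk
Hunk 4: at line 7 remove [hzfva,zay,irs] add [kwbr] -> 10 lines: ygqpa gkxsc zqig drvg has bteea dxvmf kwbr ibrw gtljk
Hunk 5: at line 4 remove [bteea,dxvmf,kwbr] add [hexvb,lwmx,jsdh] -> 10 lines: ygqpa gkxsc zqig drvg has hexvb lwmx jsdh ibrw gtljk
Final line count: 10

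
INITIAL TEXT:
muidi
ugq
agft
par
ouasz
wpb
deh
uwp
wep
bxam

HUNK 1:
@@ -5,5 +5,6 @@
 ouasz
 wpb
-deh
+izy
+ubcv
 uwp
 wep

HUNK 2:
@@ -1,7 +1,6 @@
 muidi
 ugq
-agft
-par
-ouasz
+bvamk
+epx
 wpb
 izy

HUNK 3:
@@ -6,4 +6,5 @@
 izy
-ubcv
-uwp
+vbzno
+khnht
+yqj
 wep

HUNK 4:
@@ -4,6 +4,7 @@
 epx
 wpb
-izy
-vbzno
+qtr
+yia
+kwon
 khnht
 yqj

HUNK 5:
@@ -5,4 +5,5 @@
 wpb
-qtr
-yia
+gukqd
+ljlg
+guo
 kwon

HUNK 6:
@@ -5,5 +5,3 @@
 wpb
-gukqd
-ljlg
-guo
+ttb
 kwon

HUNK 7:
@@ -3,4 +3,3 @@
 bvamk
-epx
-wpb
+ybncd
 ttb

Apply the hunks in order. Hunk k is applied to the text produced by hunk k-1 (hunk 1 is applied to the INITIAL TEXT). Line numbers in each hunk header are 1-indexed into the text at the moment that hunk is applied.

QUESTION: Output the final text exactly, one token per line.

Answer: muidi
ugq
bvamk
ybncd
ttb
kwon
khnht
yqj
wep
bxam

Derivation:
Hunk 1: at line 5 remove [deh] add [izy,ubcv] -> 11 lines: muidi ugq agft par ouasz wpb izy ubcv uwp wep bxam
Hunk 2: at line 1 remove [agft,par,ouasz] add [bvamk,epx] -> 10 lines: muidi ugq bvamk epx wpb izy ubcv uwp wep bxam
Hunk 3: at line 6 remove [ubcv,uwp] add [vbzno,khnht,yqj] -> 11 lines: muidi ugq bvamk epx wpb izy vbzno khnht yqj wep bxam
Hunk 4: at line 4 remove [izy,vbzno] add [qtr,yia,kwon] -> 12 lines: muidi ugq bvamk epx wpb qtr yia kwon khnht yqj wep bxam
Hunk 5: at line 5 remove [qtr,yia] add [gukqd,ljlg,guo] -> 13 lines: muidi ugq bvamk epx wpb gukqd ljlg guo kwon khnht yqj wep bxam
Hunk 6: at line 5 remove [gukqd,ljlg,guo] add [ttb] -> 11 lines: muidi ugq bvamk epx wpb ttb kwon khnht yqj wep bxam
Hunk 7: at line 3 remove [epx,wpb] add [ybncd] -> 10 lines: muidi ugq bvamk ybncd ttb kwon khnht yqj wep bxam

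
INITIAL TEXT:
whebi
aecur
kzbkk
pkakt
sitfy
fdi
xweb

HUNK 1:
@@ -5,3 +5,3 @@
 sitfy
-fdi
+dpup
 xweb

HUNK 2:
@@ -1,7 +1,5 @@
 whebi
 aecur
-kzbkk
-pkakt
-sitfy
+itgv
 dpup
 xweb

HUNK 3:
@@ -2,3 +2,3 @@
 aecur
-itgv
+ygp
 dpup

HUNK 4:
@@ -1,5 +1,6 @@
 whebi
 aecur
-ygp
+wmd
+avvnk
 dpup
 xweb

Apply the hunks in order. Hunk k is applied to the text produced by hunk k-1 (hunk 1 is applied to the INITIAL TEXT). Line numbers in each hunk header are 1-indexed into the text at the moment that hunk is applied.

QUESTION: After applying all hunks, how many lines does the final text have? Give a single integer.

Answer: 6

Derivation:
Hunk 1: at line 5 remove [fdi] add [dpup] -> 7 lines: whebi aecur kzbkk pkakt sitfy dpup xweb
Hunk 2: at line 1 remove [kzbkk,pkakt,sitfy] add [itgv] -> 5 lines: whebi aecur itgv dpup xweb
Hunk 3: at line 2 remove [itgv] add [ygp] -> 5 lines: whebi aecur ygp dpup xweb
Hunk 4: at line 1 remove [ygp] add [wmd,avvnk] -> 6 lines: whebi aecur wmd avvnk dpup xweb
Final line count: 6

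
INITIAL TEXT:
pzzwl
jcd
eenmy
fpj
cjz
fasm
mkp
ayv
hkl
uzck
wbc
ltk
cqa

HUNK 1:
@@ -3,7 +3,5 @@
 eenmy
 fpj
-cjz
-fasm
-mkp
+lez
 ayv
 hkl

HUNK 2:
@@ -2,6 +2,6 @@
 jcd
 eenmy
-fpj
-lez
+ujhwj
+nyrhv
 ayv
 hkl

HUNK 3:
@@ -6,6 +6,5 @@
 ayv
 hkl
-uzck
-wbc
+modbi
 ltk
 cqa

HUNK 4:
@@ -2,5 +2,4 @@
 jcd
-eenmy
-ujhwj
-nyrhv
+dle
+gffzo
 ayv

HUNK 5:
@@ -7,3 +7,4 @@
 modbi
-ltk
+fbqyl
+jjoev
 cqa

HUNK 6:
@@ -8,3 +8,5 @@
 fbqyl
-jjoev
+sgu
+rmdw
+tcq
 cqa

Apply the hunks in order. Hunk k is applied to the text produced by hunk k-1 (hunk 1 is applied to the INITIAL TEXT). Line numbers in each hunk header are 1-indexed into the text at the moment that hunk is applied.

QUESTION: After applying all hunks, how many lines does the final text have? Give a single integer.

Answer: 12

Derivation:
Hunk 1: at line 3 remove [cjz,fasm,mkp] add [lez] -> 11 lines: pzzwl jcd eenmy fpj lez ayv hkl uzck wbc ltk cqa
Hunk 2: at line 2 remove [fpj,lez] add [ujhwj,nyrhv] -> 11 lines: pzzwl jcd eenmy ujhwj nyrhv ayv hkl uzck wbc ltk cqa
Hunk 3: at line 6 remove [uzck,wbc] add [modbi] -> 10 lines: pzzwl jcd eenmy ujhwj nyrhv ayv hkl modbi ltk cqa
Hunk 4: at line 2 remove [eenmy,ujhwj,nyrhv] add [dle,gffzo] -> 9 lines: pzzwl jcd dle gffzo ayv hkl modbi ltk cqa
Hunk 5: at line 7 remove [ltk] add [fbqyl,jjoev] -> 10 lines: pzzwl jcd dle gffzo ayv hkl modbi fbqyl jjoev cqa
Hunk 6: at line 8 remove [jjoev] add [sgu,rmdw,tcq] -> 12 lines: pzzwl jcd dle gffzo ayv hkl modbi fbqyl sgu rmdw tcq cqa
Final line count: 12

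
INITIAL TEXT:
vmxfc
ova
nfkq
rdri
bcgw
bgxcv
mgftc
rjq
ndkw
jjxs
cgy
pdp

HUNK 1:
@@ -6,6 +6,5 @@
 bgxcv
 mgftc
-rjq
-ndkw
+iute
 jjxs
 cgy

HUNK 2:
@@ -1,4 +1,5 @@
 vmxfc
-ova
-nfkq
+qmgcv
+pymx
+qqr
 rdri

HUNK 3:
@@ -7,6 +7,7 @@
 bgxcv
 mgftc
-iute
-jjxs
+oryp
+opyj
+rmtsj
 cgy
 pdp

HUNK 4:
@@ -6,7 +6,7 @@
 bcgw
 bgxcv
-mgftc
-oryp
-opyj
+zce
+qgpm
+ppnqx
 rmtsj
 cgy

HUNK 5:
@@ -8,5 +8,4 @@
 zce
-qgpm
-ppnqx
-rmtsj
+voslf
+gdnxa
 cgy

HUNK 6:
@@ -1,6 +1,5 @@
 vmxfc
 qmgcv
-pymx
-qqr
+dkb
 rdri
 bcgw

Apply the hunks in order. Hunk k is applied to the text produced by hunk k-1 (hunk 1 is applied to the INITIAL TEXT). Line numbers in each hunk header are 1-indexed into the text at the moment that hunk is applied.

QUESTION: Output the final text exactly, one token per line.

Answer: vmxfc
qmgcv
dkb
rdri
bcgw
bgxcv
zce
voslf
gdnxa
cgy
pdp

Derivation:
Hunk 1: at line 6 remove [rjq,ndkw] add [iute] -> 11 lines: vmxfc ova nfkq rdri bcgw bgxcv mgftc iute jjxs cgy pdp
Hunk 2: at line 1 remove [ova,nfkq] add [qmgcv,pymx,qqr] -> 12 lines: vmxfc qmgcv pymx qqr rdri bcgw bgxcv mgftc iute jjxs cgy pdp
Hunk 3: at line 7 remove [iute,jjxs] add [oryp,opyj,rmtsj] -> 13 lines: vmxfc qmgcv pymx qqr rdri bcgw bgxcv mgftc oryp opyj rmtsj cgy pdp
Hunk 4: at line 6 remove [mgftc,oryp,opyj] add [zce,qgpm,ppnqx] -> 13 lines: vmxfc qmgcv pymx qqr rdri bcgw bgxcv zce qgpm ppnqx rmtsj cgy pdp
Hunk 5: at line 8 remove [qgpm,ppnqx,rmtsj] add [voslf,gdnxa] -> 12 lines: vmxfc qmgcv pymx qqr rdri bcgw bgxcv zce voslf gdnxa cgy pdp
Hunk 6: at line 1 remove [pymx,qqr] add [dkb] -> 11 lines: vmxfc qmgcv dkb rdri bcgw bgxcv zce voslf gdnxa cgy pdp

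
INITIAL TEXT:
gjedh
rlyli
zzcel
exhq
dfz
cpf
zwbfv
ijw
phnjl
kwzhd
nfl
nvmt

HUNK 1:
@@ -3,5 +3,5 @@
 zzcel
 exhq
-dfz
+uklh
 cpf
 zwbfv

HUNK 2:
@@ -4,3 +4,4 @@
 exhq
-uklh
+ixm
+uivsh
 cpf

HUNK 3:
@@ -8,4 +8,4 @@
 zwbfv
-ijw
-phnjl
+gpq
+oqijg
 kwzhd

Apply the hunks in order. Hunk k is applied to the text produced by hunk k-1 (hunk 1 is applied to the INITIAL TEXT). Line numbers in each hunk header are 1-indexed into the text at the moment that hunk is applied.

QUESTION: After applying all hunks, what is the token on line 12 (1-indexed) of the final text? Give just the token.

Hunk 1: at line 3 remove [dfz] add [uklh] -> 12 lines: gjedh rlyli zzcel exhq uklh cpf zwbfv ijw phnjl kwzhd nfl nvmt
Hunk 2: at line 4 remove [uklh] add [ixm,uivsh] -> 13 lines: gjedh rlyli zzcel exhq ixm uivsh cpf zwbfv ijw phnjl kwzhd nfl nvmt
Hunk 3: at line 8 remove [ijw,phnjl] add [gpq,oqijg] -> 13 lines: gjedh rlyli zzcel exhq ixm uivsh cpf zwbfv gpq oqijg kwzhd nfl nvmt
Final line 12: nfl

Answer: nfl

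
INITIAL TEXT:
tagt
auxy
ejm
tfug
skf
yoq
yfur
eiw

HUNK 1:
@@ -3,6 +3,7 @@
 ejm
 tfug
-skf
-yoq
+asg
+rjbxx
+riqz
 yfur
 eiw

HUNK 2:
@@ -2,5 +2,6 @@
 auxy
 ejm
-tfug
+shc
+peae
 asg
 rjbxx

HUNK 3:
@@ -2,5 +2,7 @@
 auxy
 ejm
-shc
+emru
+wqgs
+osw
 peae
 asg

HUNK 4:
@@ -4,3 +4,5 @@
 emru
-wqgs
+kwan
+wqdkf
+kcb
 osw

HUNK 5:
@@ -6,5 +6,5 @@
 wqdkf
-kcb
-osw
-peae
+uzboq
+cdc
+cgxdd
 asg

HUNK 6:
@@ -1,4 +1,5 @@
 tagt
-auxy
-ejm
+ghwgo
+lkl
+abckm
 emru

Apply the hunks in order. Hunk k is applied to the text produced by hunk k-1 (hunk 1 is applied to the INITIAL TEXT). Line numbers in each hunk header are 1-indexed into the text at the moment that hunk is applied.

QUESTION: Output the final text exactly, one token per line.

Answer: tagt
ghwgo
lkl
abckm
emru
kwan
wqdkf
uzboq
cdc
cgxdd
asg
rjbxx
riqz
yfur
eiw

Derivation:
Hunk 1: at line 3 remove [skf,yoq] add [asg,rjbxx,riqz] -> 9 lines: tagt auxy ejm tfug asg rjbxx riqz yfur eiw
Hunk 2: at line 2 remove [tfug] add [shc,peae] -> 10 lines: tagt auxy ejm shc peae asg rjbxx riqz yfur eiw
Hunk 3: at line 2 remove [shc] add [emru,wqgs,osw] -> 12 lines: tagt auxy ejm emru wqgs osw peae asg rjbxx riqz yfur eiw
Hunk 4: at line 4 remove [wqgs] add [kwan,wqdkf,kcb] -> 14 lines: tagt auxy ejm emru kwan wqdkf kcb osw peae asg rjbxx riqz yfur eiw
Hunk 5: at line 6 remove [kcb,osw,peae] add [uzboq,cdc,cgxdd] -> 14 lines: tagt auxy ejm emru kwan wqdkf uzboq cdc cgxdd asg rjbxx riqz yfur eiw
Hunk 6: at line 1 remove [auxy,ejm] add [ghwgo,lkl,abckm] -> 15 lines: tagt ghwgo lkl abckm emru kwan wqdkf uzboq cdc cgxdd asg rjbxx riqz yfur eiw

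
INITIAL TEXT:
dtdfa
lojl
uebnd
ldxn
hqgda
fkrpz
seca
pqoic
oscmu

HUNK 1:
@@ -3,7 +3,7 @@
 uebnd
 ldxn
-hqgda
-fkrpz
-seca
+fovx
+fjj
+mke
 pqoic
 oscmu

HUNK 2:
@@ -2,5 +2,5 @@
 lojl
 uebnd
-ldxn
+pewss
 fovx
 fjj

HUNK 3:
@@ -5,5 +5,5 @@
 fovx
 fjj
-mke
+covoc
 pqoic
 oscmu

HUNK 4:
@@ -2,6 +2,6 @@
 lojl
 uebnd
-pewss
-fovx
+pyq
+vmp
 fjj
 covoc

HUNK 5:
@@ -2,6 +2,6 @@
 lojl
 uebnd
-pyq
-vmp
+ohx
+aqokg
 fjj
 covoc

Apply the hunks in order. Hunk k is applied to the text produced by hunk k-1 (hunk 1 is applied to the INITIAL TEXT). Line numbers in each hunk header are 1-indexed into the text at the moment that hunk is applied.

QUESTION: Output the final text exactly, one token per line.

Answer: dtdfa
lojl
uebnd
ohx
aqokg
fjj
covoc
pqoic
oscmu

Derivation:
Hunk 1: at line 3 remove [hqgda,fkrpz,seca] add [fovx,fjj,mke] -> 9 lines: dtdfa lojl uebnd ldxn fovx fjj mke pqoic oscmu
Hunk 2: at line 2 remove [ldxn] add [pewss] -> 9 lines: dtdfa lojl uebnd pewss fovx fjj mke pqoic oscmu
Hunk 3: at line 5 remove [mke] add [covoc] -> 9 lines: dtdfa lojl uebnd pewss fovx fjj covoc pqoic oscmu
Hunk 4: at line 2 remove [pewss,fovx] add [pyq,vmp] -> 9 lines: dtdfa lojl uebnd pyq vmp fjj covoc pqoic oscmu
Hunk 5: at line 2 remove [pyq,vmp] add [ohx,aqokg] -> 9 lines: dtdfa lojl uebnd ohx aqokg fjj covoc pqoic oscmu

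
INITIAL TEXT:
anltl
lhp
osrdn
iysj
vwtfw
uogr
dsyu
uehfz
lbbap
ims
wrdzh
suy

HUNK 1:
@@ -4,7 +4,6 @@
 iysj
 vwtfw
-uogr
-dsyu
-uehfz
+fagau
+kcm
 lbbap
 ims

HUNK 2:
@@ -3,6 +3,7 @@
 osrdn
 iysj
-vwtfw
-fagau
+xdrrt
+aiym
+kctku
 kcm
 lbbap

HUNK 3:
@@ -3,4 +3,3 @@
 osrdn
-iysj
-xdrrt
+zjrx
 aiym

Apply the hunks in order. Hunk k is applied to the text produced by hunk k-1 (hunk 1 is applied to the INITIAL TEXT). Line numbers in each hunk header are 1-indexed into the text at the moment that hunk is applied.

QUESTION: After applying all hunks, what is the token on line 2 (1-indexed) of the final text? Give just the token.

Hunk 1: at line 4 remove [uogr,dsyu,uehfz] add [fagau,kcm] -> 11 lines: anltl lhp osrdn iysj vwtfw fagau kcm lbbap ims wrdzh suy
Hunk 2: at line 3 remove [vwtfw,fagau] add [xdrrt,aiym,kctku] -> 12 lines: anltl lhp osrdn iysj xdrrt aiym kctku kcm lbbap ims wrdzh suy
Hunk 3: at line 3 remove [iysj,xdrrt] add [zjrx] -> 11 lines: anltl lhp osrdn zjrx aiym kctku kcm lbbap ims wrdzh suy
Final line 2: lhp

Answer: lhp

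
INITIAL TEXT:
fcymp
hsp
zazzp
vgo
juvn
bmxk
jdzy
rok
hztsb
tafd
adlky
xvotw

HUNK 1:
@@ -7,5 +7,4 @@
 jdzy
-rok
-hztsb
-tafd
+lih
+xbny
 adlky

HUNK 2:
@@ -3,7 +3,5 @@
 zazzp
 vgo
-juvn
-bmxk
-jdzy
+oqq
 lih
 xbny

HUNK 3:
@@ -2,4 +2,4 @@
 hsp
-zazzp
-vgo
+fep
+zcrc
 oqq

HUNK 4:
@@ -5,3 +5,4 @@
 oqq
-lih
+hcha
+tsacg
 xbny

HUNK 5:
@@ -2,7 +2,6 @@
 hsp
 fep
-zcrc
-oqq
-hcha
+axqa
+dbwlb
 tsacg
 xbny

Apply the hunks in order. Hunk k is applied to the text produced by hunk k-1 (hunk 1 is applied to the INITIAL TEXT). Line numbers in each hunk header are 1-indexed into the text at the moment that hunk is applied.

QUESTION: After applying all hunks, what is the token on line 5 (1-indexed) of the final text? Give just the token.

Hunk 1: at line 7 remove [rok,hztsb,tafd] add [lih,xbny] -> 11 lines: fcymp hsp zazzp vgo juvn bmxk jdzy lih xbny adlky xvotw
Hunk 2: at line 3 remove [juvn,bmxk,jdzy] add [oqq] -> 9 lines: fcymp hsp zazzp vgo oqq lih xbny adlky xvotw
Hunk 3: at line 2 remove [zazzp,vgo] add [fep,zcrc] -> 9 lines: fcymp hsp fep zcrc oqq lih xbny adlky xvotw
Hunk 4: at line 5 remove [lih] add [hcha,tsacg] -> 10 lines: fcymp hsp fep zcrc oqq hcha tsacg xbny adlky xvotw
Hunk 5: at line 2 remove [zcrc,oqq,hcha] add [axqa,dbwlb] -> 9 lines: fcymp hsp fep axqa dbwlb tsacg xbny adlky xvotw
Final line 5: dbwlb

Answer: dbwlb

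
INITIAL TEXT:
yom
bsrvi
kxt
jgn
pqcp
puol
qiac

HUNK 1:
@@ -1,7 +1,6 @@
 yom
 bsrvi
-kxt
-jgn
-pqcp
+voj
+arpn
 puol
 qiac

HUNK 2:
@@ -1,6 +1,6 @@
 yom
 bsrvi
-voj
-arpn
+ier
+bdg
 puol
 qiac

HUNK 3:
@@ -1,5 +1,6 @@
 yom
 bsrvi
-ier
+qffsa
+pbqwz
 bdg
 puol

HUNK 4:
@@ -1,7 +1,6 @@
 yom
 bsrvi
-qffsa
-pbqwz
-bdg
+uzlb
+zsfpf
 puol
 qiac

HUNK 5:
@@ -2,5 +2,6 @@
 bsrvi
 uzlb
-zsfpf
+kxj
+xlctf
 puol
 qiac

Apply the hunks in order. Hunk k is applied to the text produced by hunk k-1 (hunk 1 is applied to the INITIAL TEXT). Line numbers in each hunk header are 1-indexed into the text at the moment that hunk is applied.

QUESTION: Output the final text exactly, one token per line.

Answer: yom
bsrvi
uzlb
kxj
xlctf
puol
qiac

Derivation:
Hunk 1: at line 1 remove [kxt,jgn,pqcp] add [voj,arpn] -> 6 lines: yom bsrvi voj arpn puol qiac
Hunk 2: at line 1 remove [voj,arpn] add [ier,bdg] -> 6 lines: yom bsrvi ier bdg puol qiac
Hunk 3: at line 1 remove [ier] add [qffsa,pbqwz] -> 7 lines: yom bsrvi qffsa pbqwz bdg puol qiac
Hunk 4: at line 1 remove [qffsa,pbqwz,bdg] add [uzlb,zsfpf] -> 6 lines: yom bsrvi uzlb zsfpf puol qiac
Hunk 5: at line 2 remove [zsfpf] add [kxj,xlctf] -> 7 lines: yom bsrvi uzlb kxj xlctf puol qiac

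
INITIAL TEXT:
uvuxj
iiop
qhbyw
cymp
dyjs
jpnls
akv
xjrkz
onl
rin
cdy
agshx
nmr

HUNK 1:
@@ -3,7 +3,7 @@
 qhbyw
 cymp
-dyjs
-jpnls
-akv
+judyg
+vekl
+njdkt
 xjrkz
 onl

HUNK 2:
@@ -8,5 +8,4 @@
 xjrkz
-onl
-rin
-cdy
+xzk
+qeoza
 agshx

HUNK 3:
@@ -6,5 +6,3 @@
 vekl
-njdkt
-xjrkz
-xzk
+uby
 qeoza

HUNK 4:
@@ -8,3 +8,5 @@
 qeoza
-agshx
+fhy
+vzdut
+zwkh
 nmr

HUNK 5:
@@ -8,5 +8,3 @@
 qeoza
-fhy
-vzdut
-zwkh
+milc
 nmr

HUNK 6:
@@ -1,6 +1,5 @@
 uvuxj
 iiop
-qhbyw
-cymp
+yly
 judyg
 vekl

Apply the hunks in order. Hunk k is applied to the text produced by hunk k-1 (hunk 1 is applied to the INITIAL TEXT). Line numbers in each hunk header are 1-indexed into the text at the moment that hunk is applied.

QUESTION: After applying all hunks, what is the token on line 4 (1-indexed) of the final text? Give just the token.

Hunk 1: at line 3 remove [dyjs,jpnls,akv] add [judyg,vekl,njdkt] -> 13 lines: uvuxj iiop qhbyw cymp judyg vekl njdkt xjrkz onl rin cdy agshx nmr
Hunk 2: at line 8 remove [onl,rin,cdy] add [xzk,qeoza] -> 12 lines: uvuxj iiop qhbyw cymp judyg vekl njdkt xjrkz xzk qeoza agshx nmr
Hunk 3: at line 6 remove [njdkt,xjrkz,xzk] add [uby] -> 10 lines: uvuxj iiop qhbyw cymp judyg vekl uby qeoza agshx nmr
Hunk 4: at line 8 remove [agshx] add [fhy,vzdut,zwkh] -> 12 lines: uvuxj iiop qhbyw cymp judyg vekl uby qeoza fhy vzdut zwkh nmr
Hunk 5: at line 8 remove [fhy,vzdut,zwkh] add [milc] -> 10 lines: uvuxj iiop qhbyw cymp judyg vekl uby qeoza milc nmr
Hunk 6: at line 1 remove [qhbyw,cymp] add [yly] -> 9 lines: uvuxj iiop yly judyg vekl uby qeoza milc nmr
Final line 4: judyg

Answer: judyg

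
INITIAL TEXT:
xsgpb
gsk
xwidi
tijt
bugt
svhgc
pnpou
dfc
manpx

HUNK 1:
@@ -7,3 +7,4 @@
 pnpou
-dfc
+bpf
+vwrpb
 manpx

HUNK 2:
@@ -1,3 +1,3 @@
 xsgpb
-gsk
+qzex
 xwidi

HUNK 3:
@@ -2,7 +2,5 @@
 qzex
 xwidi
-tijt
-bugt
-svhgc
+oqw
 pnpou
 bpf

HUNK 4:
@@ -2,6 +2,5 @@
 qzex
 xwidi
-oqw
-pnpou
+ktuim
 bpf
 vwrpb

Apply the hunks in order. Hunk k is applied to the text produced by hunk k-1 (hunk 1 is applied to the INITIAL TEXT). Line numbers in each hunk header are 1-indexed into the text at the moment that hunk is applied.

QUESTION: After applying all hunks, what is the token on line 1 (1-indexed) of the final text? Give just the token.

Hunk 1: at line 7 remove [dfc] add [bpf,vwrpb] -> 10 lines: xsgpb gsk xwidi tijt bugt svhgc pnpou bpf vwrpb manpx
Hunk 2: at line 1 remove [gsk] add [qzex] -> 10 lines: xsgpb qzex xwidi tijt bugt svhgc pnpou bpf vwrpb manpx
Hunk 3: at line 2 remove [tijt,bugt,svhgc] add [oqw] -> 8 lines: xsgpb qzex xwidi oqw pnpou bpf vwrpb manpx
Hunk 4: at line 2 remove [oqw,pnpou] add [ktuim] -> 7 lines: xsgpb qzex xwidi ktuim bpf vwrpb manpx
Final line 1: xsgpb

Answer: xsgpb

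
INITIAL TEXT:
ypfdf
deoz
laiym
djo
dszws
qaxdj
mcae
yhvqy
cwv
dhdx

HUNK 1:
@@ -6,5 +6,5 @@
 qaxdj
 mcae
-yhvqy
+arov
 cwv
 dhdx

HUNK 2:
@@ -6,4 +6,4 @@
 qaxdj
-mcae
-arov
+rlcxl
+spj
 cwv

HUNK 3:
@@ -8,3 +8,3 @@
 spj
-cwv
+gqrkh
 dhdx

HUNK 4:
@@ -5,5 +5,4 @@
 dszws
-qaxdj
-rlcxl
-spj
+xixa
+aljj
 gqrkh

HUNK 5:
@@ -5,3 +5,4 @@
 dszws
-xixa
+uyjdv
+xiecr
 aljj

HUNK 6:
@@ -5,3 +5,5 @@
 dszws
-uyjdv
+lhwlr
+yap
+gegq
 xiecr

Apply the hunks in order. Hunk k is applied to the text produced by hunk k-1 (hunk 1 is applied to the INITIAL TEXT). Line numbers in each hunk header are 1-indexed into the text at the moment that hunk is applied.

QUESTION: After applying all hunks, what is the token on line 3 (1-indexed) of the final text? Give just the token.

Hunk 1: at line 6 remove [yhvqy] add [arov] -> 10 lines: ypfdf deoz laiym djo dszws qaxdj mcae arov cwv dhdx
Hunk 2: at line 6 remove [mcae,arov] add [rlcxl,spj] -> 10 lines: ypfdf deoz laiym djo dszws qaxdj rlcxl spj cwv dhdx
Hunk 3: at line 8 remove [cwv] add [gqrkh] -> 10 lines: ypfdf deoz laiym djo dszws qaxdj rlcxl spj gqrkh dhdx
Hunk 4: at line 5 remove [qaxdj,rlcxl,spj] add [xixa,aljj] -> 9 lines: ypfdf deoz laiym djo dszws xixa aljj gqrkh dhdx
Hunk 5: at line 5 remove [xixa] add [uyjdv,xiecr] -> 10 lines: ypfdf deoz laiym djo dszws uyjdv xiecr aljj gqrkh dhdx
Hunk 6: at line 5 remove [uyjdv] add [lhwlr,yap,gegq] -> 12 lines: ypfdf deoz laiym djo dszws lhwlr yap gegq xiecr aljj gqrkh dhdx
Final line 3: laiym

Answer: laiym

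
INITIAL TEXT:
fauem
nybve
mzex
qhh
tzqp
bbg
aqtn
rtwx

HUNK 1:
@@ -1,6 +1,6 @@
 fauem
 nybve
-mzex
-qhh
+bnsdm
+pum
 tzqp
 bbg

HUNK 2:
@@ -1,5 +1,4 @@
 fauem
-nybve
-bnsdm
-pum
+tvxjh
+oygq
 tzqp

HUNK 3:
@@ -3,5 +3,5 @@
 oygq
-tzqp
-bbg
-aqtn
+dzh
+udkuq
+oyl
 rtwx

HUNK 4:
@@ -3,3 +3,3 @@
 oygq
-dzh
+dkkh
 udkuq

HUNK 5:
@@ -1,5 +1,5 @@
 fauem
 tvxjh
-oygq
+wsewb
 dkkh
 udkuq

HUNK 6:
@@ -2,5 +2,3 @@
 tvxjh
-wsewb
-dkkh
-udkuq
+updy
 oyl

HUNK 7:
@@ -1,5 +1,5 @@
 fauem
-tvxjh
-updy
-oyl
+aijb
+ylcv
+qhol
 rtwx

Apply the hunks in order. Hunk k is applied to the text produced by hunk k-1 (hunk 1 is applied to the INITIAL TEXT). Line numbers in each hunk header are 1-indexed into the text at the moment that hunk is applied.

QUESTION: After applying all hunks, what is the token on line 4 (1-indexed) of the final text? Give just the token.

Hunk 1: at line 1 remove [mzex,qhh] add [bnsdm,pum] -> 8 lines: fauem nybve bnsdm pum tzqp bbg aqtn rtwx
Hunk 2: at line 1 remove [nybve,bnsdm,pum] add [tvxjh,oygq] -> 7 lines: fauem tvxjh oygq tzqp bbg aqtn rtwx
Hunk 3: at line 3 remove [tzqp,bbg,aqtn] add [dzh,udkuq,oyl] -> 7 lines: fauem tvxjh oygq dzh udkuq oyl rtwx
Hunk 4: at line 3 remove [dzh] add [dkkh] -> 7 lines: fauem tvxjh oygq dkkh udkuq oyl rtwx
Hunk 5: at line 1 remove [oygq] add [wsewb] -> 7 lines: fauem tvxjh wsewb dkkh udkuq oyl rtwx
Hunk 6: at line 2 remove [wsewb,dkkh,udkuq] add [updy] -> 5 lines: fauem tvxjh updy oyl rtwx
Hunk 7: at line 1 remove [tvxjh,updy,oyl] add [aijb,ylcv,qhol] -> 5 lines: fauem aijb ylcv qhol rtwx
Final line 4: qhol

Answer: qhol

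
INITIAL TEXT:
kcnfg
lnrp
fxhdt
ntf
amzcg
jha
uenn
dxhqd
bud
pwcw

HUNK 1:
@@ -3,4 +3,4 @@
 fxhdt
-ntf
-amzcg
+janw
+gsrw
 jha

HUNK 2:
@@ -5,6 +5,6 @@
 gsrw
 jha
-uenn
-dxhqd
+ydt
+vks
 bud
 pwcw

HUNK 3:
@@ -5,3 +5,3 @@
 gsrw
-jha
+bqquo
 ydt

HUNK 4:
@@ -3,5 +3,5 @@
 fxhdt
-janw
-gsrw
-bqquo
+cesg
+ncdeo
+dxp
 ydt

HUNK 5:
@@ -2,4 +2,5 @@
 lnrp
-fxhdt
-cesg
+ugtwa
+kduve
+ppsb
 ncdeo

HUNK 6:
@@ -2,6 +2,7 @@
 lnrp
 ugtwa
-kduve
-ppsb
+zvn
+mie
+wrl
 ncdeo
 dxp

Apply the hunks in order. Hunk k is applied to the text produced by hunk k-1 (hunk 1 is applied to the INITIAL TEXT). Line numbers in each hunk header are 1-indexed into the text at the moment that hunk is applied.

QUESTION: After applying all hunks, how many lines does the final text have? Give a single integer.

Answer: 12

Derivation:
Hunk 1: at line 3 remove [ntf,amzcg] add [janw,gsrw] -> 10 lines: kcnfg lnrp fxhdt janw gsrw jha uenn dxhqd bud pwcw
Hunk 2: at line 5 remove [uenn,dxhqd] add [ydt,vks] -> 10 lines: kcnfg lnrp fxhdt janw gsrw jha ydt vks bud pwcw
Hunk 3: at line 5 remove [jha] add [bqquo] -> 10 lines: kcnfg lnrp fxhdt janw gsrw bqquo ydt vks bud pwcw
Hunk 4: at line 3 remove [janw,gsrw,bqquo] add [cesg,ncdeo,dxp] -> 10 lines: kcnfg lnrp fxhdt cesg ncdeo dxp ydt vks bud pwcw
Hunk 5: at line 2 remove [fxhdt,cesg] add [ugtwa,kduve,ppsb] -> 11 lines: kcnfg lnrp ugtwa kduve ppsb ncdeo dxp ydt vks bud pwcw
Hunk 6: at line 2 remove [kduve,ppsb] add [zvn,mie,wrl] -> 12 lines: kcnfg lnrp ugtwa zvn mie wrl ncdeo dxp ydt vks bud pwcw
Final line count: 12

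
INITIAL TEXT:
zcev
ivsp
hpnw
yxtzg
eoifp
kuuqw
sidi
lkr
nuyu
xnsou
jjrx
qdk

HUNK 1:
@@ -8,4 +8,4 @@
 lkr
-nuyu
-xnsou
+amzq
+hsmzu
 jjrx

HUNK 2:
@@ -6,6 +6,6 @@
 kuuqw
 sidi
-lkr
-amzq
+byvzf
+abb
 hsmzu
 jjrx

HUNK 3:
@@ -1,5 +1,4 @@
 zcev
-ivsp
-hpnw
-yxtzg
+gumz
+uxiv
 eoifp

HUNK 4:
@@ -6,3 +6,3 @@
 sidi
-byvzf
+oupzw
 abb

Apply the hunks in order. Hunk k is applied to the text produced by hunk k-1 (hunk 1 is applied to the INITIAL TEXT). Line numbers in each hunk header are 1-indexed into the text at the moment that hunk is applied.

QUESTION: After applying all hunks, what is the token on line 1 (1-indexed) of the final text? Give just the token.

Hunk 1: at line 8 remove [nuyu,xnsou] add [amzq,hsmzu] -> 12 lines: zcev ivsp hpnw yxtzg eoifp kuuqw sidi lkr amzq hsmzu jjrx qdk
Hunk 2: at line 6 remove [lkr,amzq] add [byvzf,abb] -> 12 lines: zcev ivsp hpnw yxtzg eoifp kuuqw sidi byvzf abb hsmzu jjrx qdk
Hunk 3: at line 1 remove [ivsp,hpnw,yxtzg] add [gumz,uxiv] -> 11 lines: zcev gumz uxiv eoifp kuuqw sidi byvzf abb hsmzu jjrx qdk
Hunk 4: at line 6 remove [byvzf] add [oupzw] -> 11 lines: zcev gumz uxiv eoifp kuuqw sidi oupzw abb hsmzu jjrx qdk
Final line 1: zcev

Answer: zcev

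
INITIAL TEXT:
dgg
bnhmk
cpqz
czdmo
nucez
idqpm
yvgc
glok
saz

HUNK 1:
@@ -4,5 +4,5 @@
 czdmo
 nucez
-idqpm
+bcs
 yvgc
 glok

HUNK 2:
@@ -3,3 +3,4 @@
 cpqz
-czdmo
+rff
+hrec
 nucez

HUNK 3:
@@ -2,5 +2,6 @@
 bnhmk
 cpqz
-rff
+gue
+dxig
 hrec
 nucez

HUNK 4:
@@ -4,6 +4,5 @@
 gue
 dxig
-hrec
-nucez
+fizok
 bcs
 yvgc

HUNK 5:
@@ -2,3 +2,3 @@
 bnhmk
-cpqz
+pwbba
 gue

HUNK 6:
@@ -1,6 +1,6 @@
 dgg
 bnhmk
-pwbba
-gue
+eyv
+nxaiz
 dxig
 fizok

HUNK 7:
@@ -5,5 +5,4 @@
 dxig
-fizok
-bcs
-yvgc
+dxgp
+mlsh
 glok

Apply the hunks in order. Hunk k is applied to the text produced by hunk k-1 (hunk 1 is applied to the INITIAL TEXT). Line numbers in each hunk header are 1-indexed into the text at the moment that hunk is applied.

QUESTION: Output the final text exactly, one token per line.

Hunk 1: at line 4 remove [idqpm] add [bcs] -> 9 lines: dgg bnhmk cpqz czdmo nucez bcs yvgc glok saz
Hunk 2: at line 3 remove [czdmo] add [rff,hrec] -> 10 lines: dgg bnhmk cpqz rff hrec nucez bcs yvgc glok saz
Hunk 3: at line 2 remove [rff] add [gue,dxig] -> 11 lines: dgg bnhmk cpqz gue dxig hrec nucez bcs yvgc glok saz
Hunk 4: at line 4 remove [hrec,nucez] add [fizok] -> 10 lines: dgg bnhmk cpqz gue dxig fizok bcs yvgc glok saz
Hunk 5: at line 2 remove [cpqz] add [pwbba] -> 10 lines: dgg bnhmk pwbba gue dxig fizok bcs yvgc glok saz
Hunk 6: at line 1 remove [pwbba,gue] add [eyv,nxaiz] -> 10 lines: dgg bnhmk eyv nxaiz dxig fizok bcs yvgc glok saz
Hunk 7: at line 5 remove [fizok,bcs,yvgc] add [dxgp,mlsh] -> 9 lines: dgg bnhmk eyv nxaiz dxig dxgp mlsh glok saz

Answer: dgg
bnhmk
eyv
nxaiz
dxig
dxgp
mlsh
glok
saz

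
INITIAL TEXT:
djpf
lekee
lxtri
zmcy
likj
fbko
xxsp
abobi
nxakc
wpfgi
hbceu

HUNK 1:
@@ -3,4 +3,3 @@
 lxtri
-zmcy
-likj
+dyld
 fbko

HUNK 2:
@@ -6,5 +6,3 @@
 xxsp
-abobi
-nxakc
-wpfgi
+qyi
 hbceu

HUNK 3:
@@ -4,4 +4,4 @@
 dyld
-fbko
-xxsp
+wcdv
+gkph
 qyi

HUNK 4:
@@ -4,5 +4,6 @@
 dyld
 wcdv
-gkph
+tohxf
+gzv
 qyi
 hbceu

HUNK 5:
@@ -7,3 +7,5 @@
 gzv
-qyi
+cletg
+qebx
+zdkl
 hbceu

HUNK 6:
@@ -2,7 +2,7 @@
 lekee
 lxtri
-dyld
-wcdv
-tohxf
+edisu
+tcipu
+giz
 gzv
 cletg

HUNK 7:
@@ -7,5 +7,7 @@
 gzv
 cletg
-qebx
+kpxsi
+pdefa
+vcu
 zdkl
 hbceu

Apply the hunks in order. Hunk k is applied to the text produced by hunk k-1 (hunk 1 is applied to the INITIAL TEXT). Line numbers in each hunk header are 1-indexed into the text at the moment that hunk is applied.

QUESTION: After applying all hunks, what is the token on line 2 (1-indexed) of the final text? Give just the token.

Hunk 1: at line 3 remove [zmcy,likj] add [dyld] -> 10 lines: djpf lekee lxtri dyld fbko xxsp abobi nxakc wpfgi hbceu
Hunk 2: at line 6 remove [abobi,nxakc,wpfgi] add [qyi] -> 8 lines: djpf lekee lxtri dyld fbko xxsp qyi hbceu
Hunk 3: at line 4 remove [fbko,xxsp] add [wcdv,gkph] -> 8 lines: djpf lekee lxtri dyld wcdv gkph qyi hbceu
Hunk 4: at line 4 remove [gkph] add [tohxf,gzv] -> 9 lines: djpf lekee lxtri dyld wcdv tohxf gzv qyi hbceu
Hunk 5: at line 7 remove [qyi] add [cletg,qebx,zdkl] -> 11 lines: djpf lekee lxtri dyld wcdv tohxf gzv cletg qebx zdkl hbceu
Hunk 6: at line 2 remove [dyld,wcdv,tohxf] add [edisu,tcipu,giz] -> 11 lines: djpf lekee lxtri edisu tcipu giz gzv cletg qebx zdkl hbceu
Hunk 7: at line 7 remove [qebx] add [kpxsi,pdefa,vcu] -> 13 lines: djpf lekee lxtri edisu tcipu giz gzv cletg kpxsi pdefa vcu zdkl hbceu
Final line 2: lekee

Answer: lekee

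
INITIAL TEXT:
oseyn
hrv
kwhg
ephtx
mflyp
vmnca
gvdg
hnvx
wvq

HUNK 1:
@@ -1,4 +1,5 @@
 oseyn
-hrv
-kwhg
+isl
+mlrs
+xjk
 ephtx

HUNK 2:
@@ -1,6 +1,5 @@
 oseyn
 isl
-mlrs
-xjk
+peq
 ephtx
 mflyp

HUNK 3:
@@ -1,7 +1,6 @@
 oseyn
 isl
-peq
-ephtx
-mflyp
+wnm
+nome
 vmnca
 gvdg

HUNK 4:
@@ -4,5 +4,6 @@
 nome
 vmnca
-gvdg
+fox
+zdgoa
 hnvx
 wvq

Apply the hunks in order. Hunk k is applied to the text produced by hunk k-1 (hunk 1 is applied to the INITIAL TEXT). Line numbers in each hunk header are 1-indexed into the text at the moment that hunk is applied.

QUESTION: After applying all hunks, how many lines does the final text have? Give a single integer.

Answer: 9

Derivation:
Hunk 1: at line 1 remove [hrv,kwhg] add [isl,mlrs,xjk] -> 10 lines: oseyn isl mlrs xjk ephtx mflyp vmnca gvdg hnvx wvq
Hunk 2: at line 1 remove [mlrs,xjk] add [peq] -> 9 lines: oseyn isl peq ephtx mflyp vmnca gvdg hnvx wvq
Hunk 3: at line 1 remove [peq,ephtx,mflyp] add [wnm,nome] -> 8 lines: oseyn isl wnm nome vmnca gvdg hnvx wvq
Hunk 4: at line 4 remove [gvdg] add [fox,zdgoa] -> 9 lines: oseyn isl wnm nome vmnca fox zdgoa hnvx wvq
Final line count: 9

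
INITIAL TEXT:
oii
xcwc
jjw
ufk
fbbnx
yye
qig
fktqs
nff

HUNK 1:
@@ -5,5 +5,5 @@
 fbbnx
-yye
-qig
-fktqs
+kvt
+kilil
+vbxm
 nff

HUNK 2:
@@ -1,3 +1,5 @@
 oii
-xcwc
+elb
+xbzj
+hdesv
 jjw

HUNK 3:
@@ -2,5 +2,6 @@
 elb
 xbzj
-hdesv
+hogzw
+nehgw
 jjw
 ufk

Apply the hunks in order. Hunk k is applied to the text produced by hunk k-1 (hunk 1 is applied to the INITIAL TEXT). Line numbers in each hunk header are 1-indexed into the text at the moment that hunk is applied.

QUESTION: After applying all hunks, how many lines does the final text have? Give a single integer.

Hunk 1: at line 5 remove [yye,qig,fktqs] add [kvt,kilil,vbxm] -> 9 lines: oii xcwc jjw ufk fbbnx kvt kilil vbxm nff
Hunk 2: at line 1 remove [xcwc] add [elb,xbzj,hdesv] -> 11 lines: oii elb xbzj hdesv jjw ufk fbbnx kvt kilil vbxm nff
Hunk 3: at line 2 remove [hdesv] add [hogzw,nehgw] -> 12 lines: oii elb xbzj hogzw nehgw jjw ufk fbbnx kvt kilil vbxm nff
Final line count: 12

Answer: 12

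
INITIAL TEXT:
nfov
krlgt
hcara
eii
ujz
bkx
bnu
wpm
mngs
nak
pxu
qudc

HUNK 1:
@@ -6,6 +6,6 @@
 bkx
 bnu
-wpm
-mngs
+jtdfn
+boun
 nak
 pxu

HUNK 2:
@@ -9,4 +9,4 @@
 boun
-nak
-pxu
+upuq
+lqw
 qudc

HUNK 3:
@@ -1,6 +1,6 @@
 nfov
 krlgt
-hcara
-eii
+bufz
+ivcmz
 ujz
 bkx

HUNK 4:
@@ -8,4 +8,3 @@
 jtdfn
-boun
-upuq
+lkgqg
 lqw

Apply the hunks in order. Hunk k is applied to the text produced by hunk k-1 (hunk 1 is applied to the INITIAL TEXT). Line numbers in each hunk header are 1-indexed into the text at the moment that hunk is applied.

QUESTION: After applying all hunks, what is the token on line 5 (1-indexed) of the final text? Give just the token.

Answer: ujz

Derivation:
Hunk 1: at line 6 remove [wpm,mngs] add [jtdfn,boun] -> 12 lines: nfov krlgt hcara eii ujz bkx bnu jtdfn boun nak pxu qudc
Hunk 2: at line 9 remove [nak,pxu] add [upuq,lqw] -> 12 lines: nfov krlgt hcara eii ujz bkx bnu jtdfn boun upuq lqw qudc
Hunk 3: at line 1 remove [hcara,eii] add [bufz,ivcmz] -> 12 lines: nfov krlgt bufz ivcmz ujz bkx bnu jtdfn boun upuq lqw qudc
Hunk 4: at line 8 remove [boun,upuq] add [lkgqg] -> 11 lines: nfov krlgt bufz ivcmz ujz bkx bnu jtdfn lkgqg lqw qudc
Final line 5: ujz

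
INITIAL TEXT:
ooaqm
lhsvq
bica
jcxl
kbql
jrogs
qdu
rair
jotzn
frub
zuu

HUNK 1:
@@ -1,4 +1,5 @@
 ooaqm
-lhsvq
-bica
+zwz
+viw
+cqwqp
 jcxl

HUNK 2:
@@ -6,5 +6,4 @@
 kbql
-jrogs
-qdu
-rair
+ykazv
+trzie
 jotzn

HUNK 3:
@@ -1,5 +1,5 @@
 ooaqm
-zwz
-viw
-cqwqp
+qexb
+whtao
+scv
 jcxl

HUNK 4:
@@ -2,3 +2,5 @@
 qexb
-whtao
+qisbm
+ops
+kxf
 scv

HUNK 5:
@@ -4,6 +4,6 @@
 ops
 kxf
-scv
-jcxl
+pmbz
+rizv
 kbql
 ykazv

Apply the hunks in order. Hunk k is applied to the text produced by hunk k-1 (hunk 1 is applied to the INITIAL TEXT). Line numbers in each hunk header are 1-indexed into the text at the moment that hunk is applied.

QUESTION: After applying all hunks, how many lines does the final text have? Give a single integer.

Hunk 1: at line 1 remove [lhsvq,bica] add [zwz,viw,cqwqp] -> 12 lines: ooaqm zwz viw cqwqp jcxl kbql jrogs qdu rair jotzn frub zuu
Hunk 2: at line 6 remove [jrogs,qdu,rair] add [ykazv,trzie] -> 11 lines: ooaqm zwz viw cqwqp jcxl kbql ykazv trzie jotzn frub zuu
Hunk 3: at line 1 remove [zwz,viw,cqwqp] add [qexb,whtao,scv] -> 11 lines: ooaqm qexb whtao scv jcxl kbql ykazv trzie jotzn frub zuu
Hunk 4: at line 2 remove [whtao] add [qisbm,ops,kxf] -> 13 lines: ooaqm qexb qisbm ops kxf scv jcxl kbql ykazv trzie jotzn frub zuu
Hunk 5: at line 4 remove [scv,jcxl] add [pmbz,rizv] -> 13 lines: ooaqm qexb qisbm ops kxf pmbz rizv kbql ykazv trzie jotzn frub zuu
Final line count: 13

Answer: 13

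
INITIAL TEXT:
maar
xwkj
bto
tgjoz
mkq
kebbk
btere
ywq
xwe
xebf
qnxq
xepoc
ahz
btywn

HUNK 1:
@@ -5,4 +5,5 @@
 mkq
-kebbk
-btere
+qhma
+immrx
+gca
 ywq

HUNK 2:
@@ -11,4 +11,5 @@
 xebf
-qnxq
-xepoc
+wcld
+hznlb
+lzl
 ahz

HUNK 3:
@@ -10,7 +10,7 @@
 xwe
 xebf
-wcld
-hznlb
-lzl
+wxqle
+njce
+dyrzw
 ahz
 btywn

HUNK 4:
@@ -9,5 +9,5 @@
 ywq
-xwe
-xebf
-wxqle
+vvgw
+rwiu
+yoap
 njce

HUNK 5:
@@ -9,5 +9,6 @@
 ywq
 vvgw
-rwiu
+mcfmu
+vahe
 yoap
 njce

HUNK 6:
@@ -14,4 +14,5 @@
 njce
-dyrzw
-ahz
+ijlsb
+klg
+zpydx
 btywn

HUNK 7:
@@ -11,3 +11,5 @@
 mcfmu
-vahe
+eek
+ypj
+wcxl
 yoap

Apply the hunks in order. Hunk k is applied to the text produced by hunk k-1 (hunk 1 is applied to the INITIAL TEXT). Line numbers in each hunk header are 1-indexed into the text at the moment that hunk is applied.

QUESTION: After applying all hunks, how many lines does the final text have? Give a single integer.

Hunk 1: at line 5 remove [kebbk,btere] add [qhma,immrx,gca] -> 15 lines: maar xwkj bto tgjoz mkq qhma immrx gca ywq xwe xebf qnxq xepoc ahz btywn
Hunk 2: at line 11 remove [qnxq,xepoc] add [wcld,hznlb,lzl] -> 16 lines: maar xwkj bto tgjoz mkq qhma immrx gca ywq xwe xebf wcld hznlb lzl ahz btywn
Hunk 3: at line 10 remove [wcld,hznlb,lzl] add [wxqle,njce,dyrzw] -> 16 lines: maar xwkj bto tgjoz mkq qhma immrx gca ywq xwe xebf wxqle njce dyrzw ahz btywn
Hunk 4: at line 9 remove [xwe,xebf,wxqle] add [vvgw,rwiu,yoap] -> 16 lines: maar xwkj bto tgjoz mkq qhma immrx gca ywq vvgw rwiu yoap njce dyrzw ahz btywn
Hunk 5: at line 9 remove [rwiu] add [mcfmu,vahe] -> 17 lines: maar xwkj bto tgjoz mkq qhma immrx gca ywq vvgw mcfmu vahe yoap njce dyrzw ahz btywn
Hunk 6: at line 14 remove [dyrzw,ahz] add [ijlsb,klg,zpydx] -> 18 lines: maar xwkj bto tgjoz mkq qhma immrx gca ywq vvgw mcfmu vahe yoap njce ijlsb klg zpydx btywn
Hunk 7: at line 11 remove [vahe] add [eek,ypj,wcxl] -> 20 lines: maar xwkj bto tgjoz mkq qhma immrx gca ywq vvgw mcfmu eek ypj wcxl yoap njce ijlsb klg zpydx btywn
Final line count: 20

Answer: 20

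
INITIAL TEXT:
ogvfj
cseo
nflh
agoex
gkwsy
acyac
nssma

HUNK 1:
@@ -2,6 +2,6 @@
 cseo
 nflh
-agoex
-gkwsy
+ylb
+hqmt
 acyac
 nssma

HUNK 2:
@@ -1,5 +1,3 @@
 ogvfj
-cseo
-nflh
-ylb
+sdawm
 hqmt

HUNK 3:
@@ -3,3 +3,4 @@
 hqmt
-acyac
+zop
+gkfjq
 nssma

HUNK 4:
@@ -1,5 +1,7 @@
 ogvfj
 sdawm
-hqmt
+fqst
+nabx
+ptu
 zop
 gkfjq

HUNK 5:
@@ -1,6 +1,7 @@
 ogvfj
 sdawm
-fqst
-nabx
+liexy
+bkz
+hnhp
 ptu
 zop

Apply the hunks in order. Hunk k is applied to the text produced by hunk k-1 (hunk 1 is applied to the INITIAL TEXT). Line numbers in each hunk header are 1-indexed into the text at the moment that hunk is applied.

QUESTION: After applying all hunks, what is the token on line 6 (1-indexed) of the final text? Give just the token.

Hunk 1: at line 2 remove [agoex,gkwsy] add [ylb,hqmt] -> 7 lines: ogvfj cseo nflh ylb hqmt acyac nssma
Hunk 2: at line 1 remove [cseo,nflh,ylb] add [sdawm] -> 5 lines: ogvfj sdawm hqmt acyac nssma
Hunk 3: at line 3 remove [acyac] add [zop,gkfjq] -> 6 lines: ogvfj sdawm hqmt zop gkfjq nssma
Hunk 4: at line 1 remove [hqmt] add [fqst,nabx,ptu] -> 8 lines: ogvfj sdawm fqst nabx ptu zop gkfjq nssma
Hunk 5: at line 1 remove [fqst,nabx] add [liexy,bkz,hnhp] -> 9 lines: ogvfj sdawm liexy bkz hnhp ptu zop gkfjq nssma
Final line 6: ptu

Answer: ptu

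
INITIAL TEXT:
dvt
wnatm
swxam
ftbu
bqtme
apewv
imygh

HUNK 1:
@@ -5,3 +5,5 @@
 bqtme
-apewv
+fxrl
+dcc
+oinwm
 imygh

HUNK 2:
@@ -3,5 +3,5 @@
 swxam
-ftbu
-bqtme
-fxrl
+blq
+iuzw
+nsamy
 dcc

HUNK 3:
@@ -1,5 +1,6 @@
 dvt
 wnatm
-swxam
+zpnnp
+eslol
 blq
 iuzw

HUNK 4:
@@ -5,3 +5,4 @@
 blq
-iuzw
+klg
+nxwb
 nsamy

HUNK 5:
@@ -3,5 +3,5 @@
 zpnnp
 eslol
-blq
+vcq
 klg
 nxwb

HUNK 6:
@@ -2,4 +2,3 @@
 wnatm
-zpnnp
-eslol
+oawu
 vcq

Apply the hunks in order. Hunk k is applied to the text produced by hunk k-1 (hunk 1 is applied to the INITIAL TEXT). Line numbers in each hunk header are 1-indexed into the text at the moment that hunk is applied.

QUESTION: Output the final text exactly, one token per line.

Hunk 1: at line 5 remove [apewv] add [fxrl,dcc,oinwm] -> 9 lines: dvt wnatm swxam ftbu bqtme fxrl dcc oinwm imygh
Hunk 2: at line 3 remove [ftbu,bqtme,fxrl] add [blq,iuzw,nsamy] -> 9 lines: dvt wnatm swxam blq iuzw nsamy dcc oinwm imygh
Hunk 3: at line 1 remove [swxam] add [zpnnp,eslol] -> 10 lines: dvt wnatm zpnnp eslol blq iuzw nsamy dcc oinwm imygh
Hunk 4: at line 5 remove [iuzw] add [klg,nxwb] -> 11 lines: dvt wnatm zpnnp eslol blq klg nxwb nsamy dcc oinwm imygh
Hunk 5: at line 3 remove [blq] add [vcq] -> 11 lines: dvt wnatm zpnnp eslol vcq klg nxwb nsamy dcc oinwm imygh
Hunk 6: at line 2 remove [zpnnp,eslol] add [oawu] -> 10 lines: dvt wnatm oawu vcq klg nxwb nsamy dcc oinwm imygh

Answer: dvt
wnatm
oawu
vcq
klg
nxwb
nsamy
dcc
oinwm
imygh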